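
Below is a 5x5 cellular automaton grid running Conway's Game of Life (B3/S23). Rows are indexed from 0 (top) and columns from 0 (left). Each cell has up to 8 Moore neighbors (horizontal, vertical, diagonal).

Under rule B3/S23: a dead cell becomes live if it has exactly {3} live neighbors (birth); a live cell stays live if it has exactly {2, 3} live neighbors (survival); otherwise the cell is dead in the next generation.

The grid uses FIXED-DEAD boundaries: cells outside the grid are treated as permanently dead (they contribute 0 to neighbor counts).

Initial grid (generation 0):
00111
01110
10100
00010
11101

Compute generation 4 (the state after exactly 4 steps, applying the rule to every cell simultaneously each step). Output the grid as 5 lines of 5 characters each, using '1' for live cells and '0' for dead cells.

Simulating step by step:
Generation 0 (given above): 13 live cells
Generation 1: 8 live cells
01001
00001
00000
10010
01110
Generation 2: 5 live cells
00000
00000
00000
01010
01110
Generation 3: 4 live cells
00000
00000
00000
01010
01010
Generation 4: 0 live cells
(generation 4 grid is the final answer)

Answer: 00000
00000
00000
00000
00000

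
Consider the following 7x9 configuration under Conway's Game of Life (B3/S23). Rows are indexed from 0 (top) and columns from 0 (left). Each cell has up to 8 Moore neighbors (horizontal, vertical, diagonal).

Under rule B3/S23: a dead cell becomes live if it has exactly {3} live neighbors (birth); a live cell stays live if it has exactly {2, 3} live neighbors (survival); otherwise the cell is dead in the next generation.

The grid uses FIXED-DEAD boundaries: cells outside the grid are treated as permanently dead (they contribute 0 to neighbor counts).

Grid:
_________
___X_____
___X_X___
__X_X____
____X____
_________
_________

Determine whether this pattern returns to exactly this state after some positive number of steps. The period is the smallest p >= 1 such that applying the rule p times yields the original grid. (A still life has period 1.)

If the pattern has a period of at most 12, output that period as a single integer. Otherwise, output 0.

Simulating and comparing each generation to the original:
Gen 0 (original, given above): 6 live cells
Gen 1: 6 live cells, differs from original
Gen 2: 6 live cells, MATCHES original -> period = 2

Answer: 2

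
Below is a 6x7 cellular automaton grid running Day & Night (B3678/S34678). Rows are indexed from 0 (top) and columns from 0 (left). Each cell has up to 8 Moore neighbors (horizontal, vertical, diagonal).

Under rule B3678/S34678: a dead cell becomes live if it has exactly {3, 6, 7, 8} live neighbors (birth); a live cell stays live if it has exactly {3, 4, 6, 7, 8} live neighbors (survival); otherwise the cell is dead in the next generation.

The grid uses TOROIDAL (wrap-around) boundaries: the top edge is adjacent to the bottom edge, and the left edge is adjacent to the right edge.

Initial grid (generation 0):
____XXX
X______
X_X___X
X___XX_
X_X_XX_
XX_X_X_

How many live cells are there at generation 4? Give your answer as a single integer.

Answer: 30

Derivation:
Simulating step by step:
Generation 0 (given above): 18 live cells
Generation 1: 22 live cells
_X__XXX
XX_____
X____XX
X___XXX
X____XX
XXXXX_X
Generation 2: 25 live cells
X___XXX
_X__X_X
____XXX
_X__XXX
X_X__XX
XXXXXXX
Generation 3: 25 live cells
X____XX
___XXX_
___XXXX
___XXXX
XXX_XXX
X_XX_XX
Generation 4: 30 live cells
XXX_X_X
X__XXXX
__X_XXX
_X__XXX
_XXXXXX
XXXX_XX
Population at generation 4: 30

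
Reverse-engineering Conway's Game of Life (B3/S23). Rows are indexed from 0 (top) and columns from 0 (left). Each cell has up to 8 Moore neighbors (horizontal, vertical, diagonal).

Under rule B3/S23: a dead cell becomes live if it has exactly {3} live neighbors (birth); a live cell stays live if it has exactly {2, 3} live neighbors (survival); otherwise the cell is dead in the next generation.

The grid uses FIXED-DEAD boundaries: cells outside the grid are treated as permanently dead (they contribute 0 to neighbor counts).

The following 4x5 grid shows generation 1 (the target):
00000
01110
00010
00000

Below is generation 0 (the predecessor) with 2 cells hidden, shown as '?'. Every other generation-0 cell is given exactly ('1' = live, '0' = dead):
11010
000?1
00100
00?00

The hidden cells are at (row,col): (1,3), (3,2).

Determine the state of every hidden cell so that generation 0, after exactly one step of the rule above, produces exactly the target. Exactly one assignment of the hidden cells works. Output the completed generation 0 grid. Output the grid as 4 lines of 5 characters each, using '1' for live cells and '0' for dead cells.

Hidden generation-0 cells (in order): (1,3), (3,2).
A hidden cell only influences target cells in its own 3x3 neighborhood. Try each of the 2^2 = 4 assignments, step the completed generation 0 forward once under B3/S23, and compare with the target:
  (1,3)=0 (3,2)=0 -> step gives (2,3)='0' but target has '1' -> reject
  (1,3)=0 (3,2)=1 -> step reproduces the target at every cell -> ACCEPT
  (1,3)=1 (3,2)=0 -> step gives (0,2)='1' but target has '0' -> reject
  (1,3)=1 (3,2)=1 -> step gives (0,2)='1' but target has '0' -> reject
Unique solution: (1,3)=dead, (3,2)=live.
Check: live-neighbor counts of every cell in the completed generation 0:
11212
23331
02131
02120
Applying B3/S23 to generation 0 with these counts gives:
00000
01110
00010
00000
which matches the target exactly.

Answer: 11010
00001
00100
00100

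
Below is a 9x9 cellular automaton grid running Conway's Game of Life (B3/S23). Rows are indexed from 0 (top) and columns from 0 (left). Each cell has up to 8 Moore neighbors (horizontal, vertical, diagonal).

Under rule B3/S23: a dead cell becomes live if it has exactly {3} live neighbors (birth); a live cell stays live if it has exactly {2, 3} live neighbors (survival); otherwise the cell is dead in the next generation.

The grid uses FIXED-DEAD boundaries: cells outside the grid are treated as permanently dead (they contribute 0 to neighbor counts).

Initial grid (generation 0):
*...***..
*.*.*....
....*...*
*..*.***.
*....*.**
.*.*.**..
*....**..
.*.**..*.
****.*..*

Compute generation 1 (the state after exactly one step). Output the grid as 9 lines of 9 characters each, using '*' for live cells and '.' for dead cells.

Simulating step by step:
Generation 0 (given above): 35 live cells
Generation 1: 26 live cells
(generation 1 grid is the final answer)

Answer: .*.***...
.*..*....
.*..*.**.
.....*...
***.....*
**.......
**.*...*.
...*...*.
**.*.....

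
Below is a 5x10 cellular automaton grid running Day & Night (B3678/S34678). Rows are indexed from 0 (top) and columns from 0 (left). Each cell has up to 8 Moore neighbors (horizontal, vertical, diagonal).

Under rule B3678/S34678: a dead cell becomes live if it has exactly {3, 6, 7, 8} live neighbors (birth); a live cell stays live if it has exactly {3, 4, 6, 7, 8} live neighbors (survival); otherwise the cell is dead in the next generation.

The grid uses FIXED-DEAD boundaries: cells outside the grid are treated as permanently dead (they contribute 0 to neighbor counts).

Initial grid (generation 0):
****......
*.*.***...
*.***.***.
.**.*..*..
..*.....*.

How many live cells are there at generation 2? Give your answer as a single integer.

Answer: 26

Derivation:
Simulating step by step:
Generation 0 (given above): 22 live cells
Generation 1: 26 live cells
.*****....
**.****...
.*******..
.***.***..
.*.*......
Generation 2: 26 live cells
****.**...
*.****.*..
..******..
***.**.*..
....*.*...
Population at generation 2: 26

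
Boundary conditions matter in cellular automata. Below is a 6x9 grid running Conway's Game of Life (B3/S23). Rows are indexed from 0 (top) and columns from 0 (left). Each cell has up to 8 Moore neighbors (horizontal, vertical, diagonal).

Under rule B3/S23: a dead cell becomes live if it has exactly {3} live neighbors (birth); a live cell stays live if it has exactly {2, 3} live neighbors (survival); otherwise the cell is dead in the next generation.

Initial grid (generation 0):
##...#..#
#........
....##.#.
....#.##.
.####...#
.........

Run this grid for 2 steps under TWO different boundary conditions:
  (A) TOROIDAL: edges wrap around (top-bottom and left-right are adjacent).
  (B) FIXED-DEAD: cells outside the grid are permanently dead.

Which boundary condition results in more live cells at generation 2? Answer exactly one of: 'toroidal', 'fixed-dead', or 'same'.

Under TOROIDAL boundary, generation 2:
.###...##
.#..#.#..
.#.##....
..#......
..#..#...
.#...#.##
Population = 18

Under FIXED-DEAD boundary, generation 2:
##...#...
##..#.#..
.#.##...#
..#.....#
.#..##.##
..#......
Population = 19

Comparison: toroidal=18, fixed-dead=19 -> fixed-dead

Answer: fixed-dead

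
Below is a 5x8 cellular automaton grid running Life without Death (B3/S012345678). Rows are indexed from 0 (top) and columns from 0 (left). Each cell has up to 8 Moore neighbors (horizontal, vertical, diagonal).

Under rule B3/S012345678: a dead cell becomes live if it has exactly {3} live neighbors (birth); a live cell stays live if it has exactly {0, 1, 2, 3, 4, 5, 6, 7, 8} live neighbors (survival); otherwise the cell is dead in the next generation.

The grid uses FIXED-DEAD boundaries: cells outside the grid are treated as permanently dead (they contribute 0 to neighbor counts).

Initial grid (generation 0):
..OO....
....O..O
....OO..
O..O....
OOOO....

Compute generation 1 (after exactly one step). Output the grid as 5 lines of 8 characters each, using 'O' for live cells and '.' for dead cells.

Answer: ..OO....
....OO.O
...OOO..
O..O....
OOOO....

Derivation:
Simulating step by step:
Generation 0 (given above): 12 live cells
Generation 1: 14 live cells
(generation 1 grid is the final answer)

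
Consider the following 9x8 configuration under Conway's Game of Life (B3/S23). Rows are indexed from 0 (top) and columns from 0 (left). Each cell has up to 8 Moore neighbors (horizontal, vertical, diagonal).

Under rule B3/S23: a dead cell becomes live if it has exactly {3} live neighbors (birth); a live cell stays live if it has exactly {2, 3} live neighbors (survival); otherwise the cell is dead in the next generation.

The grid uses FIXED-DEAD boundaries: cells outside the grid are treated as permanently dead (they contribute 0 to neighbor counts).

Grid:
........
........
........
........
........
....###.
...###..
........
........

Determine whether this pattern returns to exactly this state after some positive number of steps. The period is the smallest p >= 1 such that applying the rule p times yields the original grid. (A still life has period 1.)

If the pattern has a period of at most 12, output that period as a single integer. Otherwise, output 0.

Simulating and comparing each generation to the original:
Gen 0 (original, given above): 6 live cells
Gen 1: 6 live cells, differs from original
Gen 2: 6 live cells, MATCHES original -> period = 2

Answer: 2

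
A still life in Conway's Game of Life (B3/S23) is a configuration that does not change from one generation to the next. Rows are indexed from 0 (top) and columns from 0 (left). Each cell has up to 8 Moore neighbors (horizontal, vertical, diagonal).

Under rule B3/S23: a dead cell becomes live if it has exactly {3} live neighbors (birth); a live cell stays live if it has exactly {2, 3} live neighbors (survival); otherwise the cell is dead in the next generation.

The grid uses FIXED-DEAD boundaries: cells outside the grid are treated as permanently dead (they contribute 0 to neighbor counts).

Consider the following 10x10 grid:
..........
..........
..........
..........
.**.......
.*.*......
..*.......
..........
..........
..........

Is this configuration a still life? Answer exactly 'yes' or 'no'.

Compute generation 1 and compare to generation 0 (given above):
Generation 1:
..........
..........
..........
..........
.**.......
.*.*......
..*.......
..........
..........
..........
The grids are IDENTICAL -> still life.

Answer: yes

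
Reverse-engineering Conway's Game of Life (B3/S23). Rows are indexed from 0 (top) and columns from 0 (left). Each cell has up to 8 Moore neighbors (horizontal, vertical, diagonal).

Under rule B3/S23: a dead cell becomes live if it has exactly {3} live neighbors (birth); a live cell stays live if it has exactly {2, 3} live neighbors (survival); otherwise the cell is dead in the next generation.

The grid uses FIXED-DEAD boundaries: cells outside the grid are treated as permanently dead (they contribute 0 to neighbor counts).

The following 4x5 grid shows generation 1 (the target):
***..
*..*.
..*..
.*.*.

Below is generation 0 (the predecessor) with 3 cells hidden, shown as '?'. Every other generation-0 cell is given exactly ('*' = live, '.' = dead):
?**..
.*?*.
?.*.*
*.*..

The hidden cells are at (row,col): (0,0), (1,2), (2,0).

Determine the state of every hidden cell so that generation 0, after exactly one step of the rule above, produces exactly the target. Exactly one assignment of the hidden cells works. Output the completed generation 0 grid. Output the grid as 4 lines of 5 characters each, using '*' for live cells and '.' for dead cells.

Hidden generation-0 cells (in order): (0,0), (1,2), (2,0).
A hidden cell only influences target cells in its own 3x3 neighborhood. Try each of the 2^3 = 8 assignments, step the completed generation 0 forward once under B3/S23, and compare with the target:
  (0,0)=. (1,2)=. (2,0)=. -> step gives (0,0)='.' but target has '*' -> reject
  (0,0)=. (1,2)=. (2,0)=* -> step gives (0,0)='.' but target has '*' -> reject
  (0,0)=. (1,2)=* (2,0)=. -> step gives (0,0)='.' but target has '*' -> reject
  (0,0)=. (1,2)=* (2,0)=* -> step gives (0,0)='.' but target has '*' -> reject
  (0,0)=* (1,2)=. (2,0)=. -> step reproduces the target at every cell -> ACCEPT
  (0,0)=* (1,2)=. (2,0)=* -> step gives (1,0)='.' but target has '*' -> reject
  (0,0)=* (1,2)=* (2,0)=. -> step gives (0,1)='.' but target has '*' -> reject
  (0,0)=* (1,2)=* (2,0)=* -> step gives (0,1)='.' but target has '*' -> reject
Unique solution: (0,0)=live, (1,2)=dead, (2,0)=dead.
Check: live-neighbor counts of every cell in the completed generation 0:
23321
34532
24341
03131
Applying B3/S23 to generation 0 with these counts gives:
***..
*..*.
..*..
.*.*.
which matches the target exactly.

Answer: ***..
.*.*.
..*.*
*.*..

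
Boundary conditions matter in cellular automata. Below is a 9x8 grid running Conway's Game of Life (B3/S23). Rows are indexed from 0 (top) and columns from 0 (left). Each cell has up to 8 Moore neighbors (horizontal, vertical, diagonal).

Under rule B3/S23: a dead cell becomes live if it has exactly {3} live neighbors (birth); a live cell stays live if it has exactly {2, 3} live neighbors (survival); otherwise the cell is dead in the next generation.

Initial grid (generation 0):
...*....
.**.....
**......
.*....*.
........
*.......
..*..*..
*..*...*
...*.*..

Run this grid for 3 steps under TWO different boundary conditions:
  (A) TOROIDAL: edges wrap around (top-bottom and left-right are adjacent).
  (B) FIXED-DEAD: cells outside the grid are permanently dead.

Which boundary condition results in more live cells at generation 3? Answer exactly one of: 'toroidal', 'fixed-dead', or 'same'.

Under TOROIDAL boundary, generation 3:
.***....
****....
...*...*
**......
**......
*......*
..*.....
..*....*
........
Population = 18

Under FIXED-DEAD boundary, generation 3:
.*......
..**....
*.*.....
.*......
........
........
..**....
..**....
..**....
Population = 12

Comparison: toroidal=18, fixed-dead=12 -> toroidal

Answer: toroidal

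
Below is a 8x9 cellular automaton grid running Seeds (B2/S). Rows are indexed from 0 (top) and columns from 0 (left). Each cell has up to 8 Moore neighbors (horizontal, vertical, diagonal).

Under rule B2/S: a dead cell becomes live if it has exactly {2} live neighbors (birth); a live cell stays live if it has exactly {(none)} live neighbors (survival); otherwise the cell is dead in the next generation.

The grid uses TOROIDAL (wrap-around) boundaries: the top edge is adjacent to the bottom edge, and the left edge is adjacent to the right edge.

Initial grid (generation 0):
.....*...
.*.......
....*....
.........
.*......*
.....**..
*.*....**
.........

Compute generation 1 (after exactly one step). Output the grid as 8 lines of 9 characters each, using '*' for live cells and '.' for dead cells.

Simulating step by step:
Generation 0 (given above): 11 live cells
Generation 1: 14 live cells
(generation 1 grid is the final answer)

Answer: .........
....**...
.........
*........
*....***.
..*......
.*...*...
**....**.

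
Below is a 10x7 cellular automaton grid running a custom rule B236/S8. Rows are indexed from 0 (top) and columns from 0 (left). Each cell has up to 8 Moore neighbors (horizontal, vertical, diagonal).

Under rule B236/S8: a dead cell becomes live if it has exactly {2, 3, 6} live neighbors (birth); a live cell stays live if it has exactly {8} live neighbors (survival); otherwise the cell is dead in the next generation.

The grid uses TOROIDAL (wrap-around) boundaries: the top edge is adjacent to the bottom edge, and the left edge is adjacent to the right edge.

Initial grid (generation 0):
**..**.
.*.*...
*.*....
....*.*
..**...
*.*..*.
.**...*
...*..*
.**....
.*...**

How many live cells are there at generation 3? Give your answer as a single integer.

Simulating step by step:
Generation 0 (given above): 25 live cells
Generation 1: 30 live cells
...*...
....***
.*.****
***..*.
**..***
....*.*
...***.
.....*.
...****
...**..
Generation 2: 14 live cells
..*...*
*.*....
.......
....*..
..**...
.**....
......*
..*....
..*....
..*...*
Generation 3: 26 live cells
*..*.*.
.*.*..*
.*.*...
..**...
.*..*..
*..*...
****...
.*.*...
.*.*...
**.*.*.
Population at generation 3: 26

Answer: 26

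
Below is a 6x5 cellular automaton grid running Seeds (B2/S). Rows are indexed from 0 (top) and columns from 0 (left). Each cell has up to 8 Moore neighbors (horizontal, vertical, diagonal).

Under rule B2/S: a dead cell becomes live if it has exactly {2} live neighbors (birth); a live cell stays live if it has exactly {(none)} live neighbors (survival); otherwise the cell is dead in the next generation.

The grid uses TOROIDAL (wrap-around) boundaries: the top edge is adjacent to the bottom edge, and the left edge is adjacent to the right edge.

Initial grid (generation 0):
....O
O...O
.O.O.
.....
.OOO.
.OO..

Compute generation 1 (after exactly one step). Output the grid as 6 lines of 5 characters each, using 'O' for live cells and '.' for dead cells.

Simulating step by step:
Generation 0 (given above): 10 live cells
Generation 1: 8 live cells
(generation 1 grid is the final answer)

Answer: ..O..
.OO..
..O..
O...O
O....
....O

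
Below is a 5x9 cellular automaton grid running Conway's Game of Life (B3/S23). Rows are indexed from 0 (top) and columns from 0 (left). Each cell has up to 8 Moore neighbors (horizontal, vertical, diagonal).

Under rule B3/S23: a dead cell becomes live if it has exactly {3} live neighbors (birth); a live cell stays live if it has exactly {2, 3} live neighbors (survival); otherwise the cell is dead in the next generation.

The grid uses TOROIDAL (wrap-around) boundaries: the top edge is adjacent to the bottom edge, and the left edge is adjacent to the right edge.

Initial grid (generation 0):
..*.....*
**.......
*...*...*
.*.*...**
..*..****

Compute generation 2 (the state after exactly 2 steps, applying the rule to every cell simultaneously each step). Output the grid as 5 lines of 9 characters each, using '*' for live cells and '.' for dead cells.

Answer: *..*...*.
.**....*.
....*....
....***..
*.....**.

Derivation:
Simulating step by step:
Generation 0 (given above): 16 live cells
Generation 1: 15 live cells
..*...*.*
.*.......
..*....*.
.*****...
.***..*..
Generation 2: 13 live cells
(generation 2 grid is the final answer)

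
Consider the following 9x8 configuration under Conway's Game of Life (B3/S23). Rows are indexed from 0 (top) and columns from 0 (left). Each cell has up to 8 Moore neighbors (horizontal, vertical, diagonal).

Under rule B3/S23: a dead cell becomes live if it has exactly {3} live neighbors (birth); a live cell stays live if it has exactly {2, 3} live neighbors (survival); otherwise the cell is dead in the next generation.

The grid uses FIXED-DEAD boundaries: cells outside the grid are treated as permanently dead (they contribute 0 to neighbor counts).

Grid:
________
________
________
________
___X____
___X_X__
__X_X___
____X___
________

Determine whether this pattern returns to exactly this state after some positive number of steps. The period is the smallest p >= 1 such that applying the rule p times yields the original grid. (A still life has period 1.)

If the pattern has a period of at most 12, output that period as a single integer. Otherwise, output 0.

Answer: 2

Derivation:
Simulating and comparing each generation to the original:
Gen 0 (original, given above): 6 live cells
Gen 1: 6 live cells, differs from original
Gen 2: 6 live cells, MATCHES original -> period = 2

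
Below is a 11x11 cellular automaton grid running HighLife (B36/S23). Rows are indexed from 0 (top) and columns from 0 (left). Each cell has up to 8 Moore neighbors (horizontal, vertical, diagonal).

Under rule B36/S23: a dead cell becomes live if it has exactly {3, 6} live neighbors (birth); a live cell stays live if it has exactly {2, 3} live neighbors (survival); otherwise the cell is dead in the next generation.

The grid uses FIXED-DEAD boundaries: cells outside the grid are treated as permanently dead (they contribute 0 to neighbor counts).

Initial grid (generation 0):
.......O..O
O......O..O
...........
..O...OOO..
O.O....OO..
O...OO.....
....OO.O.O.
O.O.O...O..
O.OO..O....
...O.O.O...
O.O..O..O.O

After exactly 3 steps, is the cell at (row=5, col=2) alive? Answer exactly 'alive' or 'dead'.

Simulating step by step:
Generation 0 (given above): 36 live cells
Generation 1: 30 live cells
...........
...........
......O.O..
.O....O.O..
...O.O..O..
.O.OOO.O...
.O....O.O..
..O.O.OOO..
..O..OOO...
...O.O.O...
....O.O....
Generation 2: 25 live cells
...........
...........
...........
.....OO.OO.
...O.O..O..
...O.O.OO..
.O.....OO..
.OOO....O..
..O........
...O..OO...
....OOO....
Generation 3: 28 live cells
...........
...........
...........
....OOOOOO.
.....O.....
..O......O.
.O.OO.O..O.
.O.O...OO..
.O.....O...
...OO.OO...
....OOOO...

Cell (5,2) at generation 3: 1 -> alive

Answer: alive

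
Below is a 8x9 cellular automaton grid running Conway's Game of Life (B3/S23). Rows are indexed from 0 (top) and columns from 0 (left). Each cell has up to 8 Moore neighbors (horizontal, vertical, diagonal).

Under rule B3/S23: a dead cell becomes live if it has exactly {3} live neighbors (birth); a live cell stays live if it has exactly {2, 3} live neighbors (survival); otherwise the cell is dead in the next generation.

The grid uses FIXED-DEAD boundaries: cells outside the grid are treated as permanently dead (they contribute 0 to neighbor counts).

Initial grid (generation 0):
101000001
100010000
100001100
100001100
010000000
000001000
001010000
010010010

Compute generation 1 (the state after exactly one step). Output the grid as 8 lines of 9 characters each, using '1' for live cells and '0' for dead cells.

Simulating step by step:
Generation 0 (given above): 18 live cells
Generation 1: 17 live cells
(generation 1 grid is the final answer)

Answer: 010000000
100001000
110010100
110001100
000001100
000000000
000111000
000100000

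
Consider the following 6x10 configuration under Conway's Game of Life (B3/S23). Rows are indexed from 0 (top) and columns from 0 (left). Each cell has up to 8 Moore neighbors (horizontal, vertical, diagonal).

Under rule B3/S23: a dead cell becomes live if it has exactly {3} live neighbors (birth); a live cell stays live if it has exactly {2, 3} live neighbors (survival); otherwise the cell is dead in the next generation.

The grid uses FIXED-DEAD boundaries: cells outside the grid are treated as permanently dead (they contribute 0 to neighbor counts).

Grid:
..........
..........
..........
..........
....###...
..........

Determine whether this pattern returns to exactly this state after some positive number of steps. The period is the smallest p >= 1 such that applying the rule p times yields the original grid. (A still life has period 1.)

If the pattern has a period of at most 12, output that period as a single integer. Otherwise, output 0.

Simulating and comparing each generation to the original:
Gen 0 (original, given above): 3 live cells
Gen 1: 3 live cells, differs from original
Gen 2: 3 live cells, MATCHES original -> period = 2

Answer: 2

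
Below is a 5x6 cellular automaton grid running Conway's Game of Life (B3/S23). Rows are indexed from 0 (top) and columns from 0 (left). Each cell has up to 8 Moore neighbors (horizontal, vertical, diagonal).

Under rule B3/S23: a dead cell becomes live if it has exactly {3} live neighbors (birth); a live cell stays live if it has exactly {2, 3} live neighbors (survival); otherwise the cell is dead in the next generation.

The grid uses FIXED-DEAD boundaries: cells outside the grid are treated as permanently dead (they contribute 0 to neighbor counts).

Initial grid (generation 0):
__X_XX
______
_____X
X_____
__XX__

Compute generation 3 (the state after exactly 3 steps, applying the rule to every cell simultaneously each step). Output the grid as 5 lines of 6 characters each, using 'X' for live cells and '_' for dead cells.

Answer: ______
______
______
______
______

Derivation:
Simulating step by step:
Generation 0 (given above): 7 live cells
Generation 1: 2 live cells
______
____XX
______
______
______
Generation 2: 0 live cells
______
______
______
______
______
Generation 3: 0 live cells
(generation 3 grid is the final answer)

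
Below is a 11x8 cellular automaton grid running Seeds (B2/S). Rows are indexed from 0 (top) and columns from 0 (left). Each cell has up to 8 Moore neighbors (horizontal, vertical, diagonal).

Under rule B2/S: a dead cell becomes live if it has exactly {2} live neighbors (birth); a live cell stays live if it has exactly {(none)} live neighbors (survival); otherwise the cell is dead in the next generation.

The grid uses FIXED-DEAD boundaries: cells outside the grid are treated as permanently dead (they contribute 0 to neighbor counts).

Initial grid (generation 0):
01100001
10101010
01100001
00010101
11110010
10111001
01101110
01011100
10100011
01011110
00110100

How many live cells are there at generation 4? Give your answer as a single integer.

Simulating step by step:
Generation 0 (given above): 44 live cells
Generation 1: 8 live cells
10000110
00000100
10000000
00000000
00000000
00000000
00000001
00000000
00000000
10000000
01000000
Generation 2: 6 live cells
00001000
11001000
00000000
00000000
00000000
00000000
00000000
00000000
00000000
01000000
10000000
Generation 3: 10 live cells
11010100
00010100
11000000
00000000
00000000
00000000
00000000
00000000
00000000
10000000
01000000
Generation 4: 8 live cells
00000010
00000010
00101000
11000000
00000000
00000000
00000000
00000000
00000000
01000000
10000000
Population at generation 4: 8

Answer: 8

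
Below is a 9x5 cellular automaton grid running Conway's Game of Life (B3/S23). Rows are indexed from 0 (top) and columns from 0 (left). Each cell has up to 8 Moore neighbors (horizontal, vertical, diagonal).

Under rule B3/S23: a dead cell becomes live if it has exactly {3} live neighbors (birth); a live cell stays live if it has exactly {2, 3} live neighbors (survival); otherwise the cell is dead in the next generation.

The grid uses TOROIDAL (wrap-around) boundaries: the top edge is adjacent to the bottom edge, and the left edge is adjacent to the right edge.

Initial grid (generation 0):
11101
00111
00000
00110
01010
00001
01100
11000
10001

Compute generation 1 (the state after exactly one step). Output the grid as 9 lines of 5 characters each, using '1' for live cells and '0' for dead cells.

Answer: 00100
00101
00001
00110
00011
11010
01100
00101
00110

Derivation:
Simulating step by step:
Generation 0 (given above): 18 live cells
Generation 1: 17 live cells
(generation 1 grid is the final answer)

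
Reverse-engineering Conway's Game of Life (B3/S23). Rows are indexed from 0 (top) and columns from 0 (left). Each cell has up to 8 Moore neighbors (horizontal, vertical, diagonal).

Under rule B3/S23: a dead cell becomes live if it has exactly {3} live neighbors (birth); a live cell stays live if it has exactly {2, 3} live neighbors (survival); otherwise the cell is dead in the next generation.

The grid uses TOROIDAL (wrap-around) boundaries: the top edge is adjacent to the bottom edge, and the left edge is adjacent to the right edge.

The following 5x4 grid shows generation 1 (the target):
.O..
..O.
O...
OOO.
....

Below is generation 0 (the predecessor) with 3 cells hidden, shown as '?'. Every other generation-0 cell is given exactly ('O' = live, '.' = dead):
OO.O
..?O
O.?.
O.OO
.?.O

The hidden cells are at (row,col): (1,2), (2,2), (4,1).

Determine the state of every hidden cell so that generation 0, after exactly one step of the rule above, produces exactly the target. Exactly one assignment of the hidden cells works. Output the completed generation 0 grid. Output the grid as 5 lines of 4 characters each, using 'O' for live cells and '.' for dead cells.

Answer: OO.O
..OO
O...
O.OO
...O

Derivation:
Hidden generation-0 cells (in order): (1,2), (2,2), (4,1).
A hidden cell only influences target cells in its own 3x3 neighborhood. Try each of the 2^3 = 8 assignments, step the completed generation 0 forward once under B3/S23, and compare with the target:
  (1,2)=. (2,2)=. (4,1)=. -> step gives (0,1)='.' but target has 'O' -> reject
  (1,2)=. (2,2)=. (4,1)=O -> step gives (0,3)='O' but target has '.' -> reject
  (1,2)=. (2,2)=O (4,1)=. -> step gives (0,1)='.' but target has 'O' -> reject
  (1,2)=. (2,2)=O (4,1)=O -> step gives (0,3)='O' but target has '.' -> reject
  (1,2)=O (2,2)=. (4,1)=. -> step reproduces the target at every cell -> ACCEPT
  (1,2)=O (2,2)=. (4,1)=O -> step gives (3,0)='.' but target has 'O' -> reject
  (1,2)=O (2,2)=O (4,1)=. -> step gives (1,2)='.' but target has 'O' -> reject
  (1,2)=O (2,2)=O (4,1)=O -> step gives (1,2)='.' but target has 'O' -> reject
Unique solution: (1,2)=live, (2,2)=dead, (4,1)=dead.
Check: live-neighbor counts of every cell in the completed generation 0:
4254
5434
3446
3324
6455
Applying B3/S23 to generation 0 with these counts gives:
.O..
..O.
O...
OOO.
....
which matches the target exactly.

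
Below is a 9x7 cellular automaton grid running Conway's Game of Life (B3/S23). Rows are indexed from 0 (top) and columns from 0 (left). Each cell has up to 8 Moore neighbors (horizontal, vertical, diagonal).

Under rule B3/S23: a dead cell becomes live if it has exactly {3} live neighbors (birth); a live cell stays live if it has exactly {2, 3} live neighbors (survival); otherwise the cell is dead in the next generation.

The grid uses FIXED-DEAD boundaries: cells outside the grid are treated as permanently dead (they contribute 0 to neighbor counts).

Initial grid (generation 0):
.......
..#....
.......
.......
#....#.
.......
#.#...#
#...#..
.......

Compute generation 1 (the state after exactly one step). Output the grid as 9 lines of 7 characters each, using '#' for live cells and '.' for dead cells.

Simulating step by step:
Generation 0 (given above): 8 live cells
Generation 1: 3 live cells
(generation 1 grid is the final answer)

Answer: .......
.......
.......
.......
.......
.#.....
.#.....
.#.....
.......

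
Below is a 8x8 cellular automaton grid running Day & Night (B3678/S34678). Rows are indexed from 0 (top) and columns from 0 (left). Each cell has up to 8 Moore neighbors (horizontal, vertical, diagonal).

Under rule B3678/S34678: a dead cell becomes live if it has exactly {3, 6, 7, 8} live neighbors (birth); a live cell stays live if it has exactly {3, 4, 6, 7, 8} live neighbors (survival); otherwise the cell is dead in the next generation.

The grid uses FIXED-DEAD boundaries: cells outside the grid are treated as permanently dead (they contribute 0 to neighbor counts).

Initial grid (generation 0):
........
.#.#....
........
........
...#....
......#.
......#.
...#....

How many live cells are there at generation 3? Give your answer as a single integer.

Simulating step by step:
Generation 0 (given above): 6 live cells
Generation 1: 0 live cells
........
........
........
........
........
........
........
........
Generation 2: 0 live cells
........
........
........
........
........
........
........
........
Generation 3: 0 live cells
........
........
........
........
........
........
........
........
Population at generation 3: 0

Answer: 0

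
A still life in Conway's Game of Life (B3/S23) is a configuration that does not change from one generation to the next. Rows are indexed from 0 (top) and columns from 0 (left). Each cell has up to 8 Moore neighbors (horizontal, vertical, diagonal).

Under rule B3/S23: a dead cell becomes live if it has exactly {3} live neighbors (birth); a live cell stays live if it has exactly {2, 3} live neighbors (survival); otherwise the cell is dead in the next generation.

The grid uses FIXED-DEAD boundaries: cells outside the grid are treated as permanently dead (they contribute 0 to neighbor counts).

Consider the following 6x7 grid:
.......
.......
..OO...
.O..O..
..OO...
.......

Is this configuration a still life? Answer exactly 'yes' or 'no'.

Answer: yes

Derivation:
Compute generation 1 and compare to generation 0 (given above):
Generation 1:
.......
.......
..OO...
.O..O..
..OO...
.......
The grids are IDENTICAL -> still life.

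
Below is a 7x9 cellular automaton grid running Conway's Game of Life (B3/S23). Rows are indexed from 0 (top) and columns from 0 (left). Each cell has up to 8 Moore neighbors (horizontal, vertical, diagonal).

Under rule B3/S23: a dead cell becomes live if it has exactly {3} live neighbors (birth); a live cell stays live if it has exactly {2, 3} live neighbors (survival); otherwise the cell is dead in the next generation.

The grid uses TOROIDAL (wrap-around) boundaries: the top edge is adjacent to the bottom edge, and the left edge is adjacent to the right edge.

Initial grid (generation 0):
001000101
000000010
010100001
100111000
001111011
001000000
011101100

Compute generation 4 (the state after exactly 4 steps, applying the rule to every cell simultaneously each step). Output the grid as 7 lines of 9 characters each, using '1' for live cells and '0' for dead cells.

Answer: 010000010
011010010
011110100
110001100
011100001
010100001
100000001

Derivation:
Simulating step by step:
Generation 0 (given above): 23 live cells
Generation 1: 29 live cells
011101100
101000011
101100001
110001110
011001101
000000010
010101110
Generation 2: 22 live cells
000101000
000010110
001100000
000111000
011001001
110010001
010101010
Generation 3: 27 live cells
001101010
001011100
001000100
010001000
011001001
000111111
010101101
Generation 4: 24 live cells
(generation 4 grid is the final answer)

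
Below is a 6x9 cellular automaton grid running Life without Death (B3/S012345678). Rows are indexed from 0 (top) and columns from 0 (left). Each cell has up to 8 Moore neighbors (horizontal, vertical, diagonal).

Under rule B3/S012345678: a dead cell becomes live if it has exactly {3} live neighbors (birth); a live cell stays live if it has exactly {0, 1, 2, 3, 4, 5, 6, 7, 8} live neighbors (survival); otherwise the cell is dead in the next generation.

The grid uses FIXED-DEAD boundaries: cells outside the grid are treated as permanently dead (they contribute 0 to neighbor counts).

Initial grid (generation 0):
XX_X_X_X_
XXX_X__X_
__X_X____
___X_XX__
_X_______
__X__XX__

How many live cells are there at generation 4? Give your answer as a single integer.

Answer: 31

Derivation:
Simulating step by step:
Generation 0 (given above): 19 live cells
Generation 1: 28 live cells
XX_XXXXX_
XXX_XXXX_
__X_X_X__
__XXXXX__
_XX_X____
__X__XX__
Generation 2: 30 live cells
XX_XXXXX_
XXX_XXXX_
__X_X_X__
__XXXXX__
_XX_X____
_XXX_XX__
Generation 3: 31 live cells
XX_XXXXX_
XXX_XXXX_
__X_X_X__
__XXXXX__
_XX_X____
_XXXXXX__
Generation 4: 31 live cells
XX_XXXXX_
XXX_XXXX_
__X_X_X__
__XXXXX__
_XX_X____
_XXXXXX__
Population at generation 4: 31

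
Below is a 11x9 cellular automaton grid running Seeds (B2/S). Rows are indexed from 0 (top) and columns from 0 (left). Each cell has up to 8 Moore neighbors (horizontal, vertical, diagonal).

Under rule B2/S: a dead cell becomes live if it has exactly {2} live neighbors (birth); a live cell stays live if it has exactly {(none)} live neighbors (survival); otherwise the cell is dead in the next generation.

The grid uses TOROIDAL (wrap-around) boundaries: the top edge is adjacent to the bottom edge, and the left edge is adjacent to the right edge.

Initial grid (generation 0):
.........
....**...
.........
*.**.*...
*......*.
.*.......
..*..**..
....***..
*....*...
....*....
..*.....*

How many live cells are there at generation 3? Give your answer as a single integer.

Answer: 23

Derivation:
Simulating step by step:
Generation 0 (given above): 20 live cells
Generation 1: 29 live cells
...***...
.........
.**...*..
....*.*..
...**.*..
*.*..*.**
.*.*...*.
.*.*...*.
...*.....
**.*.*..*
...*.....
Generation 2: 17 live cells
..*......
.*....*..
...*...*.
.*.......
***......
.........
.........
*.....*.*
......**.
.........
.*....*.*
Generation 3: 23 live cells
.....**..
...*...*.
**....*..
...*....*
.........
*.*......
*......**
.....*...
*....*...
*....*..*
*.*....*.
Population at generation 3: 23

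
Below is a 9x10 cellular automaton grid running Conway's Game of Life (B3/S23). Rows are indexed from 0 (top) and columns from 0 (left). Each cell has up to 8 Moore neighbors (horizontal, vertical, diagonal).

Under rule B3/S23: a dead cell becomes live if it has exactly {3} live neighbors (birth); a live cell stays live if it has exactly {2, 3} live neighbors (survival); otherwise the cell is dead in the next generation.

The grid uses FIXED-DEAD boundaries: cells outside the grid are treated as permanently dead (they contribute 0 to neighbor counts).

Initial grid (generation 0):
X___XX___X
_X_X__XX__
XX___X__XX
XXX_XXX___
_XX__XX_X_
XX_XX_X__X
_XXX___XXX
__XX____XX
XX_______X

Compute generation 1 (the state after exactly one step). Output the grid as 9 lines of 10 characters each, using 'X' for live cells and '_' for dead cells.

Simulating step by step:
Generation 0 (given above): 43 live cells
Generation 1: 27 live cells
(generation 1 grid is the final answer)

Answer: ____XXX___
_XX___XX_X
___X____X_
___XX___XX
__________
X___X_X__X
X______X__
X__X___X__
_XX_____XX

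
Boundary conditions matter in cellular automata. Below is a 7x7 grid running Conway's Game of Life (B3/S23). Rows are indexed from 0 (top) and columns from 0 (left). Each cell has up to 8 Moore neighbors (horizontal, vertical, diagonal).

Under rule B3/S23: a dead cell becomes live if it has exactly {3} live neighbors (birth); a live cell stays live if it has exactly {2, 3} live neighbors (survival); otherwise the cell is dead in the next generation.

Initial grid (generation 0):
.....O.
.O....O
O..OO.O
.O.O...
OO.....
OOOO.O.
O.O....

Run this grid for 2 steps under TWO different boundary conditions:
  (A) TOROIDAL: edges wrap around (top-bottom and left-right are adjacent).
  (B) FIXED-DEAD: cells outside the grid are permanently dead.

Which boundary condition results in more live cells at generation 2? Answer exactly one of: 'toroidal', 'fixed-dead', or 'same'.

Under TOROIDAL boundary, generation 2:
.OO.O.O
.OOOO..
......O
......O
O......
.....O.
O.OOO.O
Population = 17

Under FIXED-DEAD boundary, generation 2:
.......
...OO..
OO.....
OO.....
.......
.......
..OO...
Population = 8

Comparison: toroidal=17, fixed-dead=8 -> toroidal

Answer: toroidal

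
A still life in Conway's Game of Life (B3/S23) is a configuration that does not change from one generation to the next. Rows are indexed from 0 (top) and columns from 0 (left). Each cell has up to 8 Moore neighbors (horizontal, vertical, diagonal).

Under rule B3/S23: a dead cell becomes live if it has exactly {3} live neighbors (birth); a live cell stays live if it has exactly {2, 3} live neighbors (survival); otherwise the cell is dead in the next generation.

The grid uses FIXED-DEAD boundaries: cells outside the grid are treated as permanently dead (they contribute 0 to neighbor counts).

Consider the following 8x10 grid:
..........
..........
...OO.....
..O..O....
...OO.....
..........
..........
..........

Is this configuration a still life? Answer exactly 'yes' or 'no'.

Answer: yes

Derivation:
Compute generation 1 and compare to generation 0 (given above):
Generation 1:
..........
..........
...OO.....
..O..O....
...OO.....
..........
..........
..........
The grids are IDENTICAL -> still life.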